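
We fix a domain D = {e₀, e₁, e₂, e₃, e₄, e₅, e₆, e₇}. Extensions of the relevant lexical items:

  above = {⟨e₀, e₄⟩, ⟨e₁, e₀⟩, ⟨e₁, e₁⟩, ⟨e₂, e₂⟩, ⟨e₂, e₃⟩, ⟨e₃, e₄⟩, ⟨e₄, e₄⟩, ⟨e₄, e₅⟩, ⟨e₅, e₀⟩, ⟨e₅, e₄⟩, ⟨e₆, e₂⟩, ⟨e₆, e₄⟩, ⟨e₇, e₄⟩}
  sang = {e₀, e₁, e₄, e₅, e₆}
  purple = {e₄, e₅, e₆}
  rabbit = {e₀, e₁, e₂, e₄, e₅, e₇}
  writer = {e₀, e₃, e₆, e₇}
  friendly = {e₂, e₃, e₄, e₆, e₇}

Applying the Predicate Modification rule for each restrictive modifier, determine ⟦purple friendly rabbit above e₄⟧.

{e₄}

⟦above e₄⟧ = {x : ⟨x, e₄⟩ ∈ ⟦above⟧} = {e₀, e₃, e₄, e₅, e₆, e₇}
⟦rabbit⟧ = {e₀, e₁, e₂, e₄, e₅, e₇}
… ∩ ⟦above e₄⟧ = {e₀, e₁, e₂, e₄, e₅, e₇} ∩ {e₀, e₃, e₄, e₅, e₆, e₇} = {e₀, e₄, e₅, e₇}
… ∩ ⟦purple⟧ = {e₀, e₄, e₅, e₇} ∩ {e₄, e₅, e₆} = {e₄, e₅}
… ∩ ⟦friendly⟧ = {e₄, e₅} ∩ {e₂, e₃, e₄, e₆, e₇} = {e₄}
So ⟦purple friendly rabbit above e₄⟧ = {e₄}.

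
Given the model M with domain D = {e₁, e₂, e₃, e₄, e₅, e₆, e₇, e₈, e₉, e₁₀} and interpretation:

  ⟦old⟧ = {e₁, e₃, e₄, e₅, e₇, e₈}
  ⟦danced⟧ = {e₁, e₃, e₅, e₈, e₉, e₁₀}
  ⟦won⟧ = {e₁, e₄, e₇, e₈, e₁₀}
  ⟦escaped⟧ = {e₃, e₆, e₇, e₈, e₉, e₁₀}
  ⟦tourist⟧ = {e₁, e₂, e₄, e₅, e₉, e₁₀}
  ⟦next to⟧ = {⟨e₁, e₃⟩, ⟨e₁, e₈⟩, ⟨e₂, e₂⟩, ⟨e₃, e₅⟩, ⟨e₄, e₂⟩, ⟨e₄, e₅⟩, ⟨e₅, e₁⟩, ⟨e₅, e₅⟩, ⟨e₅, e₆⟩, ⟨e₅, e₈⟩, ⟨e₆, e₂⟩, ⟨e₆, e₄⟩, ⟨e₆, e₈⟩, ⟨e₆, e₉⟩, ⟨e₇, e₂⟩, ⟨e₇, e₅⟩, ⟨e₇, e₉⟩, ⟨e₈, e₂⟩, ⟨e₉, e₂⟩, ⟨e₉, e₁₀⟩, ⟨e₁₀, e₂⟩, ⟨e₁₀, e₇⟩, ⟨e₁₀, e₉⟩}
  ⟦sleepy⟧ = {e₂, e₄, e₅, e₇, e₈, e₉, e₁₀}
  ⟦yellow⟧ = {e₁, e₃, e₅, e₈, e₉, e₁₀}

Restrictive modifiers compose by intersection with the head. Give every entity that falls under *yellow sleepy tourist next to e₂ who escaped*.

{e₉, e₁₀}

⟦next to e₂⟧ = {x : ⟨x, e₂⟩ ∈ ⟦next to⟧} = {e₂, e₄, e₆, e₇, e₈, e₉, e₁₀}
⟦who escaped⟧ = ⟦escaped⟧ = {e₃, e₆, e₇, e₈, e₉, e₁₀}
⟦tourist⟧ = {e₁, e₂, e₄, e₅, e₉, e₁₀}
… ∩ ⟦next to e₂⟧ = {e₁, e₂, e₄, e₅, e₉, e₁₀} ∩ {e₂, e₄, e₆, e₇, e₈, e₉, e₁₀} = {e₂, e₄, e₉, e₁₀}
… ∩ ⟦who escaped⟧ = {e₂, e₄, e₉, e₁₀} ∩ {e₃, e₆, e₇, e₈, e₉, e₁₀} = {e₉, e₁₀}
… ∩ ⟦yellow⟧ = {e₉, e₁₀} ∩ {e₁, e₃, e₅, e₈, e₉, e₁₀} = {e₉, e₁₀}
… ∩ ⟦sleepy⟧ = {e₉, e₁₀} ∩ {e₂, e₄, e₅, e₇, e₈, e₉, e₁₀} = {e₉, e₁₀}
So ⟦yellow sleepy tourist next to e₂ who escaped⟧ = {e₉, e₁₀}.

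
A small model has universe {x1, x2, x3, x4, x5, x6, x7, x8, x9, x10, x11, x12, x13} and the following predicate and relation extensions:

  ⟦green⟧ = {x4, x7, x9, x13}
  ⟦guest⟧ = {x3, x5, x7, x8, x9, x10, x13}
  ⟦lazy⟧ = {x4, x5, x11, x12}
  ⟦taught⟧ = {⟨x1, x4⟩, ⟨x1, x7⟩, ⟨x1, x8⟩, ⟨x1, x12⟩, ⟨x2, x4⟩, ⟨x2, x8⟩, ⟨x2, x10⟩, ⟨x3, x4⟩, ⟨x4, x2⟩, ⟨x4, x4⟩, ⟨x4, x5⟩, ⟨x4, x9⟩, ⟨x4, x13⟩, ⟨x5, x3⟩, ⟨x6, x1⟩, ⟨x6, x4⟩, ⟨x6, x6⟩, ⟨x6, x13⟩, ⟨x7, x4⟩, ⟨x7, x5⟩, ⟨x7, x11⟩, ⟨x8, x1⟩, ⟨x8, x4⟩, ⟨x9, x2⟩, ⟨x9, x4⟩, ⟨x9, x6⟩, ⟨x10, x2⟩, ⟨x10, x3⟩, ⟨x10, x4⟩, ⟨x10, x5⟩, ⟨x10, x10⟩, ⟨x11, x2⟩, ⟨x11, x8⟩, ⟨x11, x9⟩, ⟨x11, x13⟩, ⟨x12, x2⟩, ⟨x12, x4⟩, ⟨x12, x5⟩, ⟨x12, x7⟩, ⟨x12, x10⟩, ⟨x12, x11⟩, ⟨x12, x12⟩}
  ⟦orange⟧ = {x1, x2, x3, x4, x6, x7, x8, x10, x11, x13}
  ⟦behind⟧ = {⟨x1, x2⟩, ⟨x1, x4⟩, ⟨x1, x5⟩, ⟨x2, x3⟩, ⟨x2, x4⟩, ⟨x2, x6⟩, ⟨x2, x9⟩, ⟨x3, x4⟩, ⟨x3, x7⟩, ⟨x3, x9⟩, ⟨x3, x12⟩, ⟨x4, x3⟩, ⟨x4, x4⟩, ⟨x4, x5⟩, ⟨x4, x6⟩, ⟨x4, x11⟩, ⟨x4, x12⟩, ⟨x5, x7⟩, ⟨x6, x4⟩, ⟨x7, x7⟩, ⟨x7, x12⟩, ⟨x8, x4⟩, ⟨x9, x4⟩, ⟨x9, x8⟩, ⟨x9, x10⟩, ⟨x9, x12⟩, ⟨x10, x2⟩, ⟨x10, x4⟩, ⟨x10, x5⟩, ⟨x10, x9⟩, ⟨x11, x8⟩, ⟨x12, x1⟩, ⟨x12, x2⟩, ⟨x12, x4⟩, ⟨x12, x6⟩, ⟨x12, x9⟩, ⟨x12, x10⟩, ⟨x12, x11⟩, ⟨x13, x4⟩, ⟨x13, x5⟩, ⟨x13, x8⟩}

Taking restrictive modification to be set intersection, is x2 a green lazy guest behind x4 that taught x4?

no

⟦behind x4⟧ = {x : ⟨x, x4⟩ ∈ ⟦behind⟧} = {x1, x2, x3, x4, x6, x8, x9, x10, x12, x13}
⟦that taught x4⟧ = {x : ⟨x, x4⟩ ∈ ⟦taught⟧} = {x1, x2, x3, x4, x6, x7, x8, x9, x10, x12}
⟦guest⟧ = {x3, x5, x7, x8, x9, x10, x13}
… ∩ ⟦behind x4⟧ = {x3, x5, x7, x8, x9, x10, x13} ∩ {x1, x2, x3, x4, x6, x8, x9, x10, x12, x13} = {x3, x8, x9, x10, x13}
… ∩ ⟦that taught x4⟧ = {x3, x8, x9, x10, x13} ∩ {x1, x2, x3, x4, x6, x7, x8, x9, x10, x12} = {x3, x8, x9, x10}
… ∩ ⟦green⟧ = {x3, x8, x9, x10} ∩ {x4, x7, x9, x13} = {x9}
… ∩ ⟦lazy⟧ = {x9} ∩ {x4, x5, x11, x12} = ∅
⟦green lazy guest behind x4 that taught x4⟧ = ∅; x2 ∉ this set.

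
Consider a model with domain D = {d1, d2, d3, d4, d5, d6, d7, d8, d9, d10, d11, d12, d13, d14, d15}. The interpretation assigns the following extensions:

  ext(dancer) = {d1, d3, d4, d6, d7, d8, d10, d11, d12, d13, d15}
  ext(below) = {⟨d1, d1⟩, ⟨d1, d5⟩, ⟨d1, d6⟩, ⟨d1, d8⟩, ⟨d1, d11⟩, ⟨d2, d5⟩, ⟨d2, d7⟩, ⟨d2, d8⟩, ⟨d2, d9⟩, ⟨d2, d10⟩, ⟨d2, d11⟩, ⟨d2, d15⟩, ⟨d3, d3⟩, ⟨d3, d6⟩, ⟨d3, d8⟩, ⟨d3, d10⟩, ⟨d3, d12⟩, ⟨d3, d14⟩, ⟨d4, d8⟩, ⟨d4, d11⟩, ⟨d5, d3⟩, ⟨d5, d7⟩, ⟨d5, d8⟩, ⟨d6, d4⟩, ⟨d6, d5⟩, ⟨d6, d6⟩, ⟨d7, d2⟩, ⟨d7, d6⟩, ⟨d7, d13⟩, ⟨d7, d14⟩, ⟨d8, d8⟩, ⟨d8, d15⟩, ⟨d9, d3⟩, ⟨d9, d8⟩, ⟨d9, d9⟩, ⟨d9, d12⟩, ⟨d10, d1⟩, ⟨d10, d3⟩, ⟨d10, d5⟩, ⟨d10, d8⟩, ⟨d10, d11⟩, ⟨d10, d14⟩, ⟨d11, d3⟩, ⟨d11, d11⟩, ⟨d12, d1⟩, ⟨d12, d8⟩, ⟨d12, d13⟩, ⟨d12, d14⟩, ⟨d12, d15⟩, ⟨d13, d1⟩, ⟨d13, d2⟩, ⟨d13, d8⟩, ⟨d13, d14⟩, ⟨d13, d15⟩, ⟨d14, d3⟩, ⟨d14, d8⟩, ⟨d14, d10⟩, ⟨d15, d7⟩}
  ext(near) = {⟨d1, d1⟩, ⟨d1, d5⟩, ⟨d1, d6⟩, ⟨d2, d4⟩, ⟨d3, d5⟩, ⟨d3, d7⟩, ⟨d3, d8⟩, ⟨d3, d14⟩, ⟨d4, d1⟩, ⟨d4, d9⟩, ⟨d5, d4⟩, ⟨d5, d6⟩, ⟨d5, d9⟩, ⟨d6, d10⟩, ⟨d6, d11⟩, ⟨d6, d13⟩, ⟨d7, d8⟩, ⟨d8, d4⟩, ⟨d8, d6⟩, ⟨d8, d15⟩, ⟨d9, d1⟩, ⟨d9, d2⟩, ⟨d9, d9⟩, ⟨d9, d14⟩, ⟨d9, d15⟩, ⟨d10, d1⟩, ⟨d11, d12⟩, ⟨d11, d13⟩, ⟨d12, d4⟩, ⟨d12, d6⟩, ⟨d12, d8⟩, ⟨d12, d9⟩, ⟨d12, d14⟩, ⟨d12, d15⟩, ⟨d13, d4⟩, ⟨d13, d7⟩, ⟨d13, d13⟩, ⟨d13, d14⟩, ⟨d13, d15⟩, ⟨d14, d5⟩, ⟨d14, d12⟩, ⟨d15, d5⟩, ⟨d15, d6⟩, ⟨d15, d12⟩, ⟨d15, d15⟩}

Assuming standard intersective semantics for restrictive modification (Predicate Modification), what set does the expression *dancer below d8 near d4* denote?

{d8, d12, d13}

⟦below d8⟧ = {x : ⟨x, d8⟩ ∈ ⟦below⟧} = {d1, d2, d3, d4, d5, d8, d9, d10, d12, d13, d14}
⟦near d4⟧ = {x : ⟨x, d4⟩ ∈ ⟦near⟧} = {d2, d5, d8, d12, d13}
⟦dancer⟧ = {d1, d3, d4, d6, d7, d8, d10, d11, d12, d13, d15}
… ∩ ⟦below d8⟧ = {d1, d3, d4, d6, d7, d8, d10, d11, d12, d13, d15} ∩ {d1, d2, d3, d4, d5, d8, d9, d10, d12, d13, d14} = {d1, d3, d4, d8, d10, d12, d13}
… ∩ ⟦near d4⟧ = {d1, d3, d4, d8, d10, d12, d13} ∩ {d2, d5, d8, d12, d13} = {d8, d12, d13}
So ⟦dancer below d8 near d4⟧ = {d8, d12, d13}.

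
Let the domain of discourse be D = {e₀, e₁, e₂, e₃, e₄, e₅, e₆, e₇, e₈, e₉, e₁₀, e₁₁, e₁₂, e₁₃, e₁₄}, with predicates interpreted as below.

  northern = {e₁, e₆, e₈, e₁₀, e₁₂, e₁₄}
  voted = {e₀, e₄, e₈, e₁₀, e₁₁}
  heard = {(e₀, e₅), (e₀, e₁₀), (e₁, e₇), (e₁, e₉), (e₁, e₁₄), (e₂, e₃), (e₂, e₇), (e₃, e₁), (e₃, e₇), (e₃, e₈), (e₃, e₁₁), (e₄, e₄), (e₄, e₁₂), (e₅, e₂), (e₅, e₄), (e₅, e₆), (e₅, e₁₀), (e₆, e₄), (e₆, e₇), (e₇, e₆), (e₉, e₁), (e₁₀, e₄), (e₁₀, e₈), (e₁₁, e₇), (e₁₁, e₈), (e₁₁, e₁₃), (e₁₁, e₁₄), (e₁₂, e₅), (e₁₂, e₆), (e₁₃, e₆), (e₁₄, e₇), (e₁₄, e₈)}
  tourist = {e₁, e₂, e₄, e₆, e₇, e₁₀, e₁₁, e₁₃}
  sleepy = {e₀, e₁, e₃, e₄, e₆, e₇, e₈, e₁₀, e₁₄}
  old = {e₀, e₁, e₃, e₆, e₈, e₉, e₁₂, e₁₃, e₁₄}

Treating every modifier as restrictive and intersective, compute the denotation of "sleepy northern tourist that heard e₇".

{e₁, e₆}

⟦that heard e₇⟧ = {x : ⟨x, e₇⟩ ∈ ⟦heard⟧} = {e₁, e₂, e₃, e₆, e₁₁, e₁₄}
⟦tourist⟧ = {e₁, e₂, e₄, e₆, e₇, e₁₀, e₁₁, e₁₃}
… ∩ ⟦that heard e₇⟧ = {e₁, e₂, e₄, e₆, e₇, e₁₀, e₁₁, e₁₃} ∩ {e₁, e₂, e₃, e₆, e₁₁, e₁₄} = {e₁, e₂, e₆, e₁₁}
… ∩ ⟦sleepy⟧ = {e₁, e₂, e₆, e₁₁} ∩ {e₀, e₁, e₃, e₄, e₆, e₇, e₈, e₁₀, e₁₄} = {e₁, e₆}
… ∩ ⟦northern⟧ = {e₁, e₆} ∩ {e₁, e₆, e₈, e₁₀, e₁₂, e₁₄} = {e₁, e₆}
So ⟦sleepy northern tourist that heard e₇⟧ = {e₁, e₆}.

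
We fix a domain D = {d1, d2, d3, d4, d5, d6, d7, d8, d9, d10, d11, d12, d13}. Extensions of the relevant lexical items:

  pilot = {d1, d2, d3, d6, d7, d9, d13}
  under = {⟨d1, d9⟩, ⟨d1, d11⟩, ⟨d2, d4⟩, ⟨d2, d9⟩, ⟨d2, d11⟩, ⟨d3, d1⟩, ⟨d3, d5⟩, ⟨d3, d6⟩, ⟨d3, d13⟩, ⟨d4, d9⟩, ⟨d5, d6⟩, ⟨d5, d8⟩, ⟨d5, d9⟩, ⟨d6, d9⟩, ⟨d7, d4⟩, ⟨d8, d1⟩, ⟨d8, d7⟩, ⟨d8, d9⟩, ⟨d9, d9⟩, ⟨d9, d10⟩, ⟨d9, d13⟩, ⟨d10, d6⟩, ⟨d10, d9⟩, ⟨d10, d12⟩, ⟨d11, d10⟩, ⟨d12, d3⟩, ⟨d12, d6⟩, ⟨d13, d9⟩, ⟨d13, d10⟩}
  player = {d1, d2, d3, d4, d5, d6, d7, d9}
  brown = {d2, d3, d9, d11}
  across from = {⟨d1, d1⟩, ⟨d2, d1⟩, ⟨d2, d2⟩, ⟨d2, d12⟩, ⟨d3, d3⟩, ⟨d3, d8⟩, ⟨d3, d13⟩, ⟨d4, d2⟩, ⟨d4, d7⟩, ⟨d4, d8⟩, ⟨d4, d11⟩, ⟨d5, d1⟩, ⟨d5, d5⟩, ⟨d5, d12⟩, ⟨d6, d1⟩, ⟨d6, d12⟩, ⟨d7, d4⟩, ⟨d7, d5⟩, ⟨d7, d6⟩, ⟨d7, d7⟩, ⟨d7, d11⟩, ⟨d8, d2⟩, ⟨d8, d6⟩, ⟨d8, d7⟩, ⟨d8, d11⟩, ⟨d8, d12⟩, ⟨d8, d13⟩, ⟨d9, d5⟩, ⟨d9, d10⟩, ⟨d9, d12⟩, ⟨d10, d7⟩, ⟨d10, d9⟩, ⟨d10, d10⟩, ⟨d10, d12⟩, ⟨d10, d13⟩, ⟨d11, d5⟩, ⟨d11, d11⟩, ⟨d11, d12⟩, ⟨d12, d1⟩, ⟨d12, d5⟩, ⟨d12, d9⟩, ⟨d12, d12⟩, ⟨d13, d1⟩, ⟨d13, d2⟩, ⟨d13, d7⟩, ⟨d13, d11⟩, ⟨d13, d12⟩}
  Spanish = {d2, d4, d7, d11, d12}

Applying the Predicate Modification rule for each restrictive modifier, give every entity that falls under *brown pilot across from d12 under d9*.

{d2, d9}

⟦across from d12⟧ = {x : ⟨x, d12⟩ ∈ ⟦across from⟧} = {d2, d5, d6, d8, d9, d10, d11, d12, d13}
⟦under d9⟧ = {x : ⟨x, d9⟩ ∈ ⟦under⟧} = {d1, d2, d4, d5, d6, d8, d9, d10, d13}
⟦pilot⟧ = {d1, d2, d3, d6, d7, d9, d13}
… ∩ ⟦across from d12⟧ = {d1, d2, d3, d6, d7, d9, d13} ∩ {d2, d5, d6, d8, d9, d10, d11, d12, d13} = {d2, d6, d9, d13}
… ∩ ⟦under d9⟧ = {d2, d6, d9, d13} ∩ {d1, d2, d4, d5, d6, d8, d9, d10, d13} = {d2, d6, d9, d13}
… ∩ ⟦brown⟧ = {d2, d6, d9, d13} ∩ {d2, d3, d9, d11} = {d2, d9}
So ⟦brown pilot across from d12 under d9⟧ = {d2, d9}.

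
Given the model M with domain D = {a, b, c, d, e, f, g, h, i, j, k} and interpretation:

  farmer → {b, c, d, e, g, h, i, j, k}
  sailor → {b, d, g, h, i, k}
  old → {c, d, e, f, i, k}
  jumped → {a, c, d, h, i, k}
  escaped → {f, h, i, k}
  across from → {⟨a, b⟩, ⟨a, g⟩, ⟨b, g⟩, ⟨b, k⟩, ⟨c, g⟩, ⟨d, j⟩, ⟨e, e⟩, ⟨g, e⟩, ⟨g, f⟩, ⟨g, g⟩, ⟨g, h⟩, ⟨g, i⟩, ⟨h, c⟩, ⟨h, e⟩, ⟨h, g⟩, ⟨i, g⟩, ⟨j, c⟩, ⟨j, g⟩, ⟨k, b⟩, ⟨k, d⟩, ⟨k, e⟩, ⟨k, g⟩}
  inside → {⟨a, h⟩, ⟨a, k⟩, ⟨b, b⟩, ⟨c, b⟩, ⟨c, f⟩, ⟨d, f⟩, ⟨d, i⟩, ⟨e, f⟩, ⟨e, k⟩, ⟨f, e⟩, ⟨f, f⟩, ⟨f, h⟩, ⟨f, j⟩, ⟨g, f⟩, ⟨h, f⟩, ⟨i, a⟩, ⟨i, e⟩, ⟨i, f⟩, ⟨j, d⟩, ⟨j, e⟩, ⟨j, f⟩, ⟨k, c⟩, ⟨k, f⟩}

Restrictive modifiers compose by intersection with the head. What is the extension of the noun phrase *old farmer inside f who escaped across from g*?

{i, k}

⟦inside f⟧ = {x : ⟨x, f⟩ ∈ ⟦inside⟧} = {c, d, e, f, g, h, i, j, k}
⟦who escaped⟧ = ⟦escaped⟧ = {f, h, i, k}
⟦across from g⟧ = {x : ⟨x, g⟩ ∈ ⟦across from⟧} = {a, b, c, g, h, i, j, k}
⟦farmer⟧ = {b, c, d, e, g, h, i, j, k}
… ∩ ⟦inside f⟧ = {b, c, d, e, g, h, i, j, k} ∩ {c, d, e, f, g, h, i, j, k} = {c, d, e, g, h, i, j, k}
… ∩ ⟦who escaped⟧ = {c, d, e, g, h, i, j, k} ∩ {f, h, i, k} = {h, i, k}
… ∩ ⟦across from g⟧ = {h, i, k} ∩ {a, b, c, g, h, i, j, k} = {h, i, k}
… ∩ ⟦old⟧ = {h, i, k} ∩ {c, d, e, f, i, k} = {i, k}
So ⟦old farmer inside f who escaped across from g⟧ = {i, k}.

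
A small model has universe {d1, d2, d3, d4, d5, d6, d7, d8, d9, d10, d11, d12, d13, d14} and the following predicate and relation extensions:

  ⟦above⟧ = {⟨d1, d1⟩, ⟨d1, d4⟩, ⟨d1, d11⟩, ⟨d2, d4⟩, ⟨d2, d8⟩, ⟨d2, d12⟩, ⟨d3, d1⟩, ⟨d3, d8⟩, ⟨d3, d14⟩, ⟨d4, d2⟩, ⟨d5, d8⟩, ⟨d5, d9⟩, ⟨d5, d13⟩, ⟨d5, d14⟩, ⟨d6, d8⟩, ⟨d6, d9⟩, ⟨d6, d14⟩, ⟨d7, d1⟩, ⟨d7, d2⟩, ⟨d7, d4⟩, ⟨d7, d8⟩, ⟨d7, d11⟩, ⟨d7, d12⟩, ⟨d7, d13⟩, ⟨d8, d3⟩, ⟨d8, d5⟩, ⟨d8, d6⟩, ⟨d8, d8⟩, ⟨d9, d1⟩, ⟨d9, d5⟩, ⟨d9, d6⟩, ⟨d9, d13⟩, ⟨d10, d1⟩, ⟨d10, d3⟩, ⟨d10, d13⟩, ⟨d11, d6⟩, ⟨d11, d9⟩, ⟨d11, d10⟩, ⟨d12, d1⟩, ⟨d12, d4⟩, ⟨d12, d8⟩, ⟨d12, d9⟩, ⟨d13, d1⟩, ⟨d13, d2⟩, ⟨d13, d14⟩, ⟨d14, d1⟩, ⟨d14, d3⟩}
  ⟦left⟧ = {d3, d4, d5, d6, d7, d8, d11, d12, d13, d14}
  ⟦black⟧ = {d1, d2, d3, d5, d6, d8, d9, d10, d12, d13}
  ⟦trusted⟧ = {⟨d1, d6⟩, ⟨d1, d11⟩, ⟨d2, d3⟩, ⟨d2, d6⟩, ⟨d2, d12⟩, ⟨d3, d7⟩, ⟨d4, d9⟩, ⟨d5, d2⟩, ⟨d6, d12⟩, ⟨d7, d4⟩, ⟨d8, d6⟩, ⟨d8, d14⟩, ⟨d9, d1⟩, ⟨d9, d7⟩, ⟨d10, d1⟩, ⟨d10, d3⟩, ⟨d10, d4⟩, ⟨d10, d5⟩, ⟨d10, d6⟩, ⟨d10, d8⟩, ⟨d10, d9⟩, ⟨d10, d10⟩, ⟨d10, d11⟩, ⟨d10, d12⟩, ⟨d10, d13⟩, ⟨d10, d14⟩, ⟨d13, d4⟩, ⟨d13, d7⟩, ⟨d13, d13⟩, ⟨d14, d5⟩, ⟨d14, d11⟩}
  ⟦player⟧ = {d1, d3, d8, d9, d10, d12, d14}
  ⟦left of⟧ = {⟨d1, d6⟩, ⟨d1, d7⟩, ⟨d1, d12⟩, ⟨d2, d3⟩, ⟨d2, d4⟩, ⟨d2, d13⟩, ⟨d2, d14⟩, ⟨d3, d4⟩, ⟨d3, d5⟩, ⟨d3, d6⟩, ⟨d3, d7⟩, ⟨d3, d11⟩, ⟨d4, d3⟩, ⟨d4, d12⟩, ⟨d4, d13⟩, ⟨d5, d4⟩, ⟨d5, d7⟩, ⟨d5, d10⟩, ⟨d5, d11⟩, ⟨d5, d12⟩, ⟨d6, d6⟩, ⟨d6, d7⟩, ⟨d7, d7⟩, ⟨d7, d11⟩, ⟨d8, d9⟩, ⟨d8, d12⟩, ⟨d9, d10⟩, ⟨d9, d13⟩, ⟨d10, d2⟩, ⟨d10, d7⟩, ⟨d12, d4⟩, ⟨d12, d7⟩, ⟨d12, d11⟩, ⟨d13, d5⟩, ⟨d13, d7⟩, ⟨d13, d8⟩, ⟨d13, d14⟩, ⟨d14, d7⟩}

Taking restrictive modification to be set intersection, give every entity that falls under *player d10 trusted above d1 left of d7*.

{d1, d3, d10, d12, d14}

⟦d10 trusted⟧ = {x : ⟨d10, x⟩ ∈ ⟦trusted⟧} = {d1, d3, d4, d5, d6, d8, d9, d10, d11, d12, d13, d14}
⟦above d1⟧ = {x : ⟨x, d1⟩ ∈ ⟦above⟧} = {d1, d3, d7, d9, d10, d12, d13, d14}
⟦left of d7⟧ = {x : ⟨x, d7⟩ ∈ ⟦left of⟧} = {d1, d3, d5, d6, d7, d10, d12, d13, d14}
⟦player⟧ = {d1, d3, d8, d9, d10, d12, d14}
… ∩ ⟦d10 trusted⟧ = {d1, d3, d8, d9, d10, d12, d14} ∩ {d1, d3, d4, d5, d6, d8, d9, d10, d11, d12, d13, d14} = {d1, d3, d8, d9, d10, d12, d14}
… ∩ ⟦above d1⟧ = {d1, d3, d8, d9, d10, d12, d14} ∩ {d1, d3, d7, d9, d10, d12, d13, d14} = {d1, d3, d9, d10, d12, d14}
… ∩ ⟦left of d7⟧ = {d1, d3, d9, d10, d12, d14} ∩ {d1, d3, d5, d6, d7, d10, d12, d13, d14} = {d1, d3, d10, d12, d14}
So ⟦player d10 trusted above d1 left of d7⟧ = {d1, d3, d10, d12, d14}.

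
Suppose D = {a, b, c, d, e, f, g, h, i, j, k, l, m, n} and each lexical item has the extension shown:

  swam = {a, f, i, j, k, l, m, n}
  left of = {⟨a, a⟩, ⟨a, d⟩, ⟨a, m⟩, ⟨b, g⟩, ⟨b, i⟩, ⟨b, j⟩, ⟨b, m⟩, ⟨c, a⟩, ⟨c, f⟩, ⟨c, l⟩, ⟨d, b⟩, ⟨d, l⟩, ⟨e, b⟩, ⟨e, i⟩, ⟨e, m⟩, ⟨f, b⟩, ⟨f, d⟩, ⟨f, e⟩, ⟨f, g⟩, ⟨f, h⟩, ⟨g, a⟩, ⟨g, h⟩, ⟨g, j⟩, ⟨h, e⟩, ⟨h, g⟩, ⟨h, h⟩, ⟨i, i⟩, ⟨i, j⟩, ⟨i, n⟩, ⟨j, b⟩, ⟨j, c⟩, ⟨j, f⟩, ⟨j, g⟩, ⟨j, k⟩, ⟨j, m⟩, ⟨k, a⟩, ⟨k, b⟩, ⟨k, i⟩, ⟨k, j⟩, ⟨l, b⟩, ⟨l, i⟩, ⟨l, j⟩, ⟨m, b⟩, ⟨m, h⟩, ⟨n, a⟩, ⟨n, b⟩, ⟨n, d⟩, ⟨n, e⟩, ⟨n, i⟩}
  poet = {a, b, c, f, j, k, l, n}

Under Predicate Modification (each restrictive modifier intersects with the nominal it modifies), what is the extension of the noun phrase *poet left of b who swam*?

⟦left of b⟧ = {x : ⟨x, b⟩ ∈ ⟦left of⟧} = {d, e, f, j, k, l, m, n}
⟦who swam⟧ = ⟦swam⟧ = {a, f, i, j, k, l, m, n}
⟦poet⟧ = {a, b, c, f, j, k, l, n}
… ∩ ⟦left of b⟧ = {a, b, c, f, j, k, l, n} ∩ {d, e, f, j, k, l, m, n} = {f, j, k, l, n}
… ∩ ⟦who swam⟧ = {f, j, k, l, n} ∩ {a, f, i, j, k, l, m, n} = {f, j, k, l, n}
So ⟦poet left of b who swam⟧ = {f, j, k, l, n}.

{f, j, k, l, n}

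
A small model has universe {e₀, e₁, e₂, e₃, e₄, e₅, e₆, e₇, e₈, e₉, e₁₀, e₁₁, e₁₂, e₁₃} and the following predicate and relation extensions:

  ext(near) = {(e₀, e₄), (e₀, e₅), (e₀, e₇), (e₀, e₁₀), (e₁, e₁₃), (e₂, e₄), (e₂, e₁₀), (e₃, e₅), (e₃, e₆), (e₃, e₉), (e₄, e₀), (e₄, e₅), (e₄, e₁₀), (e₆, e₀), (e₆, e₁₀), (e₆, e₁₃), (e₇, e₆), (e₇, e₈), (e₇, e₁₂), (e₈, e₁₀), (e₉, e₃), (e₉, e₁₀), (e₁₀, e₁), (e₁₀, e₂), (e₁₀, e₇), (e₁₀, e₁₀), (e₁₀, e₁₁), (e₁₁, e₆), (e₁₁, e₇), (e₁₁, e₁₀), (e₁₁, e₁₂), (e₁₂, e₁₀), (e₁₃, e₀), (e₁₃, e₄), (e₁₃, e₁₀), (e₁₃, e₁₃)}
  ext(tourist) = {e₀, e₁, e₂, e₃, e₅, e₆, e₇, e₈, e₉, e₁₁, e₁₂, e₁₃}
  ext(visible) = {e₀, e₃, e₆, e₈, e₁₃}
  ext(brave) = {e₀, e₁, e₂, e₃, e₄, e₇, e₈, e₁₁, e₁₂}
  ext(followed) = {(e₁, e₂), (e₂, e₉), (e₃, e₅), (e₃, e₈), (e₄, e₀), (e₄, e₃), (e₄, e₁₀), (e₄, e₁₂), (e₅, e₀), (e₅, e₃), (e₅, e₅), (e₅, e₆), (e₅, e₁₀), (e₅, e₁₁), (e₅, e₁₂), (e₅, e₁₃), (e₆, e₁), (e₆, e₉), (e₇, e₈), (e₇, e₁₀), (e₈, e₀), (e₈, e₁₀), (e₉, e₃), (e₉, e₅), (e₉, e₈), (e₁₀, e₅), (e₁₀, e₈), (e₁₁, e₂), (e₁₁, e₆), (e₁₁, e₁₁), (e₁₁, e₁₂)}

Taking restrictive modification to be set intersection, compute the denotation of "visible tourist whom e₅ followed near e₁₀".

⟦whom e₅ followed⟧ = {x : ⟨e₅, x⟩ ∈ ⟦followed⟧} = {e₀, e₃, e₅, e₆, e₁₀, e₁₁, e₁₂, e₁₃}
⟦near e₁₀⟧ = {x : ⟨x, e₁₀⟩ ∈ ⟦near⟧} = {e₀, e₂, e₄, e₆, e₈, e₉, e₁₀, e₁₁, e₁₂, e₁₃}
⟦tourist⟧ = {e₀, e₁, e₂, e₃, e₅, e₆, e₇, e₈, e₉, e₁₁, e₁₂, e₁₃}
… ∩ ⟦whom e₅ followed⟧ = {e₀, e₁, e₂, e₃, e₅, e₆, e₇, e₈, e₉, e₁₁, e₁₂, e₁₃} ∩ {e₀, e₃, e₅, e₆, e₁₀, e₁₁, e₁₂, e₁₃} = {e₀, e₃, e₅, e₆, e₁₁, e₁₂, e₁₃}
… ∩ ⟦near e₁₀⟧ = {e₀, e₃, e₅, e₆, e₁₁, e₁₂, e₁₃} ∩ {e₀, e₂, e₄, e₆, e₈, e₉, e₁₀, e₁₁, e₁₂, e₁₃} = {e₀, e₆, e₁₁, e₁₂, e₁₃}
… ∩ ⟦visible⟧ = {e₀, e₆, e₁₁, e₁₂, e₁₃} ∩ {e₀, e₃, e₆, e₈, e₁₃} = {e₀, e₆, e₁₃}
So ⟦visible tourist whom e₅ followed near e₁₀⟧ = {e₀, e₆, e₁₃}.

{e₀, e₆, e₁₃}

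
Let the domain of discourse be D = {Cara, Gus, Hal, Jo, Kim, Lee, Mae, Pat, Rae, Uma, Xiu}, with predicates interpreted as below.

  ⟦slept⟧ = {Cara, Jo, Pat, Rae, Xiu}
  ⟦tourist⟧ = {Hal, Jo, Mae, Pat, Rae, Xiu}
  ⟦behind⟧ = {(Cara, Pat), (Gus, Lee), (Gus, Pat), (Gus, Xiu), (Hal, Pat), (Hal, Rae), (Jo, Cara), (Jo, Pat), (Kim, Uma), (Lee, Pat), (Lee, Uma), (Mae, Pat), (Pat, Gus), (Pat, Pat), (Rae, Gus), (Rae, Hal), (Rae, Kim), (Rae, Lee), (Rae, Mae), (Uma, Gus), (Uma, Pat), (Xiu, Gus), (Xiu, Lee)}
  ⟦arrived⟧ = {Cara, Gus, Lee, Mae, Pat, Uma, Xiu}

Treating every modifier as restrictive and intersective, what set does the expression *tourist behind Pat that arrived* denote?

{Mae, Pat}

⟦behind Pat⟧ = {x : ⟨x, Pat⟩ ∈ ⟦behind⟧} = {Cara, Gus, Hal, Jo, Lee, Mae, Pat, Uma}
⟦that arrived⟧ = ⟦arrived⟧ = {Cara, Gus, Lee, Mae, Pat, Uma, Xiu}
⟦tourist⟧ = {Hal, Jo, Mae, Pat, Rae, Xiu}
… ∩ ⟦behind Pat⟧ = {Hal, Jo, Mae, Pat, Rae, Xiu} ∩ {Cara, Gus, Hal, Jo, Lee, Mae, Pat, Uma} = {Hal, Jo, Mae, Pat}
… ∩ ⟦that arrived⟧ = {Hal, Jo, Mae, Pat} ∩ {Cara, Gus, Lee, Mae, Pat, Uma, Xiu} = {Mae, Pat}
So ⟦tourist behind Pat that arrived⟧ = {Mae, Pat}.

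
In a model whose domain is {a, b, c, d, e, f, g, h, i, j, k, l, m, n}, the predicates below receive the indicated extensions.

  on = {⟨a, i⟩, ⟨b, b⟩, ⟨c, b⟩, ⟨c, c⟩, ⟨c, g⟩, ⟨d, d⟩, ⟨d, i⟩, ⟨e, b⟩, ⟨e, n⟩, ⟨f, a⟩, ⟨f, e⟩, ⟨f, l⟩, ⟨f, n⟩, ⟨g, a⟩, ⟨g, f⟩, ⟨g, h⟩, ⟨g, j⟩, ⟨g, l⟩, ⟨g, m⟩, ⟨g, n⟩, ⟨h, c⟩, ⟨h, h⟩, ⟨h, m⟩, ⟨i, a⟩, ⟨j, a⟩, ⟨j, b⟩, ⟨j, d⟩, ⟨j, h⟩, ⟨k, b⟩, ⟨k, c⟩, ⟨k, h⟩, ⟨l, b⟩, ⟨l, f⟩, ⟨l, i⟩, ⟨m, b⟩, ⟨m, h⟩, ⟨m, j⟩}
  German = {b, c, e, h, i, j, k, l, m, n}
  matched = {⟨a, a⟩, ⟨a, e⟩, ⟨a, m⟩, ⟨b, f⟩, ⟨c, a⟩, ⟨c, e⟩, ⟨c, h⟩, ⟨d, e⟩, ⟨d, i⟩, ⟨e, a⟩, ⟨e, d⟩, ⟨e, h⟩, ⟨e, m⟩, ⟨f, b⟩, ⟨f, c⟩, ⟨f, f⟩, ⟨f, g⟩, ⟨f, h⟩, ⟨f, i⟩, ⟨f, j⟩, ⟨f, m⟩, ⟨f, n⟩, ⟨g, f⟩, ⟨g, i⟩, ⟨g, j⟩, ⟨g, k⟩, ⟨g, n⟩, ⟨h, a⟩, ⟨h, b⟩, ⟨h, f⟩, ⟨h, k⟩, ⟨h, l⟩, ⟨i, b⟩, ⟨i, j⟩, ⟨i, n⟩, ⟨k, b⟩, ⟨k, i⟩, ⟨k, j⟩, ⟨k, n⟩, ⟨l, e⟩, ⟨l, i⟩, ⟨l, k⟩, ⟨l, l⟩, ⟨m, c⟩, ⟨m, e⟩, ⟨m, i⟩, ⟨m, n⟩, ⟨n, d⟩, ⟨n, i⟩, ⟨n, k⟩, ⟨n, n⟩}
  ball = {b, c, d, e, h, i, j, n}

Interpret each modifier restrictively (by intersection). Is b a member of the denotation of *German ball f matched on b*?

⟦f matched⟧ = {x : ⟨f, x⟩ ∈ ⟦matched⟧} = {b, c, f, g, h, i, j, m, n}
⟦on b⟧ = {x : ⟨x, b⟩ ∈ ⟦on⟧} = {b, c, e, j, k, l, m}
⟦ball⟧ = {b, c, d, e, h, i, j, n}
… ∩ ⟦f matched⟧ = {b, c, d, e, h, i, j, n} ∩ {b, c, f, g, h, i, j, m, n} = {b, c, h, i, j, n}
… ∩ ⟦on b⟧ = {b, c, h, i, j, n} ∩ {b, c, e, j, k, l, m} = {b, c, j}
… ∩ ⟦German⟧ = {b, c, j} ∩ {b, c, e, h, i, j, k, l, m, n} = {b, c, j}
⟦German ball f matched on b⟧ = {b, c, j}; b ∈ this set.

yes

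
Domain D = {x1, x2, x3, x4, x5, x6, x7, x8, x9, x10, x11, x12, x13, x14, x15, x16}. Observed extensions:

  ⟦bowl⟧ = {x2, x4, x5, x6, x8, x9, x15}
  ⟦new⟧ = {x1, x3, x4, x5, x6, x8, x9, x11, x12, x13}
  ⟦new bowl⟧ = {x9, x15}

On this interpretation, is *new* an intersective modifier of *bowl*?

no

⟦new⟧ ∩ ⟦bowl⟧ = {x1, x3, x4, x5, x6, x8, x9, x11, x12, x13} ∩ {x2, x4, x5, x6, x8, x9, x15} = {x4, x5, x6, x8, x9}
Observed ⟦new bowl⟧ = {x9, x15}.
These differ, so the modifier is not intersective in this model.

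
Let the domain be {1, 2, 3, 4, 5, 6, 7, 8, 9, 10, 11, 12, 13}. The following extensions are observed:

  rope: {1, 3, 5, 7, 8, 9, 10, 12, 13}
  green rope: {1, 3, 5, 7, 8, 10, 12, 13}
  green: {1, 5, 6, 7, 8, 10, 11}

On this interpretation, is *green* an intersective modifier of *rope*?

⟦green⟧ ∩ ⟦rope⟧ = {1, 5, 6, 7, 8, 10, 11} ∩ {1, 3, 5, 7, 8, 9, 10, 12, 13} = {1, 5, 7, 8, 10}
Observed ⟦green rope⟧ = {1, 3, 5, 7, 8, 10, 12, 13}.
These differ, so the modifier is not intersective in this model.

no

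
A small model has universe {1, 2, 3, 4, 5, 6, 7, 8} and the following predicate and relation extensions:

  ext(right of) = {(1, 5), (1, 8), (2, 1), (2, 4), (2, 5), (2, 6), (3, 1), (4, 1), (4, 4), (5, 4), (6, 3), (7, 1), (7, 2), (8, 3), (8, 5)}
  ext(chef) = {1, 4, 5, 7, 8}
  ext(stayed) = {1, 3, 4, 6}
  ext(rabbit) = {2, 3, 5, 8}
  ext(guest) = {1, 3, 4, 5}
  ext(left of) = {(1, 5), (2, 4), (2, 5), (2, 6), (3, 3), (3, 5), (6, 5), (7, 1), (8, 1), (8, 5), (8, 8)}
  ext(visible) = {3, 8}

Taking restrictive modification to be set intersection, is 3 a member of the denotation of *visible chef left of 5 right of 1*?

no

⟦left of 5⟧ = {x : ⟨x, 5⟩ ∈ ⟦left of⟧} = {1, 2, 3, 6, 8}
⟦right of 1⟧ = {x : ⟨x, 1⟩ ∈ ⟦right of⟧} = {2, 3, 4, 7}
⟦chef⟧ = {1, 4, 5, 7, 8}
… ∩ ⟦left of 5⟧ = {1, 4, 5, 7, 8} ∩ {1, 2, 3, 6, 8} = {1, 8}
… ∩ ⟦right of 1⟧ = {1, 8} ∩ {2, 3, 4, 7} = ∅
… ∩ ⟦visible⟧ = ∅ ∩ {3, 8} = ∅
⟦visible chef left of 5 right of 1⟧ = ∅; 3 ∉ this set.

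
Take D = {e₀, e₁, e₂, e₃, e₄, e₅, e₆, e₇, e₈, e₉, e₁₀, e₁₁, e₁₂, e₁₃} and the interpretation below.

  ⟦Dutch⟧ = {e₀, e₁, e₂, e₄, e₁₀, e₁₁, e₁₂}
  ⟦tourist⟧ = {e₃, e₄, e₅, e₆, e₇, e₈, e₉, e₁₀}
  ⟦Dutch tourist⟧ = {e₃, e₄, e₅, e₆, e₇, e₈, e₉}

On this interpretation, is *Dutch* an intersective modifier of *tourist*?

no

⟦Dutch⟧ ∩ ⟦tourist⟧ = {e₀, e₁, e₂, e₄, e₁₀, e₁₁, e₁₂} ∩ {e₃, e₄, e₅, e₆, e₇, e₈, e₉, e₁₀} = {e₄, e₁₀}
Observed ⟦Dutch tourist⟧ = {e₃, e₄, e₅, e₆, e₇, e₈, e₉}.
These differ, so the modifier is not intersective in this model.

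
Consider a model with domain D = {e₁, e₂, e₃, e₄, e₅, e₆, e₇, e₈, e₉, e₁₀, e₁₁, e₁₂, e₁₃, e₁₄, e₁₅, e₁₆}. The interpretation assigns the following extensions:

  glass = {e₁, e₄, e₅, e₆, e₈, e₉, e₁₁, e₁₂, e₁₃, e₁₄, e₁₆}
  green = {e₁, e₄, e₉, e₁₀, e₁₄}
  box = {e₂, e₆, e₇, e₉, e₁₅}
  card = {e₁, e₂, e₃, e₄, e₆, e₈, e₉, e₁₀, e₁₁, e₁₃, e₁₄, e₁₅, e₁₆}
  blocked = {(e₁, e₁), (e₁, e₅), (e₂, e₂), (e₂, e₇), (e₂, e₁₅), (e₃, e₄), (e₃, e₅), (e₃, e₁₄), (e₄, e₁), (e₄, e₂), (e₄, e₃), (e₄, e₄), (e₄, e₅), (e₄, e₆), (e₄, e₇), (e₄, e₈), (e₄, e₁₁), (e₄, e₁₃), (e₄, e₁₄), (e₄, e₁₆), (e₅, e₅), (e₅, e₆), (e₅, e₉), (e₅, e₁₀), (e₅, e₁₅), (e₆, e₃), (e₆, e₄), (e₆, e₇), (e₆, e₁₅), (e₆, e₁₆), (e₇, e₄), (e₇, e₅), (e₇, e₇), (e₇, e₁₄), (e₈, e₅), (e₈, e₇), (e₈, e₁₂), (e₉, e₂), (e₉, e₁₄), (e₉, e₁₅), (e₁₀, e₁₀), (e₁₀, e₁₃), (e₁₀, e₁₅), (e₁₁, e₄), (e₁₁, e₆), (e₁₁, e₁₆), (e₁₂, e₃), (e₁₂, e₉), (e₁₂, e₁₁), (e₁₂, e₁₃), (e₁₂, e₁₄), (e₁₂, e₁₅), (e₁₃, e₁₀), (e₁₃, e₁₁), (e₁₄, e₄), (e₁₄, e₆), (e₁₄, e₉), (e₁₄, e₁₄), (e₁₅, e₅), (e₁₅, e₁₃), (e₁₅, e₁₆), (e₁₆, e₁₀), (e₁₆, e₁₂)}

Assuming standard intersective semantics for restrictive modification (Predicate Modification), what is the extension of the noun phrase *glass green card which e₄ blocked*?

{e₁, e₄, e₁₄}

⟦which e₄ blocked⟧ = {x : ⟨e₄, x⟩ ∈ ⟦blocked⟧} = {e₁, e₂, e₃, e₄, e₅, e₆, e₇, e₈, e₁₁, e₁₃, e₁₄, e₁₆}
⟦card⟧ = {e₁, e₂, e₃, e₄, e₆, e₈, e₉, e₁₀, e₁₁, e₁₃, e₁₄, e₁₅, e₁₆}
… ∩ ⟦which e₄ blocked⟧ = {e₁, e₂, e₃, e₄, e₆, e₈, e₉, e₁₀, e₁₁, e₁₃, e₁₄, e₁₅, e₁₆} ∩ {e₁, e₂, e₃, e₄, e₅, e₆, e₇, e₈, e₁₁, e₁₃, e₁₄, e₁₆} = {e₁, e₂, e₃, e₄, e₆, e₈, e₁₁, e₁₃, e₁₄, e₁₆}
… ∩ ⟦glass⟧ = {e₁, e₂, e₃, e₄, e₆, e₈, e₁₁, e₁₃, e₁₄, e₁₆} ∩ {e₁, e₄, e₅, e₆, e₈, e₉, e₁₁, e₁₂, e₁₃, e₁₄, e₁₆} = {e₁, e₄, e₆, e₈, e₁₁, e₁₃, e₁₄, e₁₆}
… ∩ ⟦green⟧ = {e₁, e₄, e₆, e₈, e₁₁, e₁₃, e₁₄, e₁₆} ∩ {e₁, e₄, e₉, e₁₀, e₁₄} = {e₁, e₄, e₁₄}
So ⟦glass green card which e₄ blocked⟧ = {e₁, e₄, e₁₄}.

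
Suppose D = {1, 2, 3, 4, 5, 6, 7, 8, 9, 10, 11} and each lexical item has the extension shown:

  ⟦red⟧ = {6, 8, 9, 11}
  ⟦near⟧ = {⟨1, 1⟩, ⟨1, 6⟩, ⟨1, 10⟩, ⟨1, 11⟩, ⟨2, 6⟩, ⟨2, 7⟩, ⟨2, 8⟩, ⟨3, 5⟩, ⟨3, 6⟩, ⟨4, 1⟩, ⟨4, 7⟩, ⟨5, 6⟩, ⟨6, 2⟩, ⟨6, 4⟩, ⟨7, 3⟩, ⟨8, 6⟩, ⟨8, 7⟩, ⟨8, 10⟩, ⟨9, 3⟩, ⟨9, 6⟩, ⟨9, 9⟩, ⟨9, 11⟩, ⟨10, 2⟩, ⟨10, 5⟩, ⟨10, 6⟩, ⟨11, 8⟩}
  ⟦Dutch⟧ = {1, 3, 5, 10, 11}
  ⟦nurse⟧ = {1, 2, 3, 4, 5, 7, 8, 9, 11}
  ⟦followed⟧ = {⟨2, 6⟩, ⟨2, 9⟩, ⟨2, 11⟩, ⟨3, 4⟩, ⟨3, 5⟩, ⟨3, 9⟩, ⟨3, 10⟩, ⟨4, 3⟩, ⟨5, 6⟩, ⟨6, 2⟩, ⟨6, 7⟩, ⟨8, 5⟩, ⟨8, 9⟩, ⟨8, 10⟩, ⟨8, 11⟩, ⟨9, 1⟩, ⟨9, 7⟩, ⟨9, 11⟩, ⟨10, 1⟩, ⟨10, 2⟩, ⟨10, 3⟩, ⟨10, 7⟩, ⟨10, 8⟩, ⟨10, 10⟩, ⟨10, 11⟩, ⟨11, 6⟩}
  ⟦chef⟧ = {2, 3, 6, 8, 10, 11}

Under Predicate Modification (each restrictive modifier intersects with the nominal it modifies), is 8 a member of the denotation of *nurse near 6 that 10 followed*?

⟦near 6⟧ = {x : ⟨x, 6⟩ ∈ ⟦near⟧} = {1, 2, 3, 5, 8, 9, 10}
⟦that 10 followed⟧ = {x : ⟨10, x⟩ ∈ ⟦followed⟧} = {1, 2, 3, 7, 8, 10, 11}
⟦nurse⟧ = {1, 2, 3, 4, 5, 7, 8, 9, 11}
… ∩ ⟦near 6⟧ = {1, 2, 3, 4, 5, 7, 8, 9, 11} ∩ {1, 2, 3, 5, 8, 9, 10} = {1, 2, 3, 5, 8, 9}
… ∩ ⟦that 10 followed⟧ = {1, 2, 3, 5, 8, 9} ∩ {1, 2, 3, 7, 8, 10, 11} = {1, 2, 3, 8}
⟦nurse near 6 that 10 followed⟧ = {1, 2, 3, 8}; 8 ∈ this set.

yes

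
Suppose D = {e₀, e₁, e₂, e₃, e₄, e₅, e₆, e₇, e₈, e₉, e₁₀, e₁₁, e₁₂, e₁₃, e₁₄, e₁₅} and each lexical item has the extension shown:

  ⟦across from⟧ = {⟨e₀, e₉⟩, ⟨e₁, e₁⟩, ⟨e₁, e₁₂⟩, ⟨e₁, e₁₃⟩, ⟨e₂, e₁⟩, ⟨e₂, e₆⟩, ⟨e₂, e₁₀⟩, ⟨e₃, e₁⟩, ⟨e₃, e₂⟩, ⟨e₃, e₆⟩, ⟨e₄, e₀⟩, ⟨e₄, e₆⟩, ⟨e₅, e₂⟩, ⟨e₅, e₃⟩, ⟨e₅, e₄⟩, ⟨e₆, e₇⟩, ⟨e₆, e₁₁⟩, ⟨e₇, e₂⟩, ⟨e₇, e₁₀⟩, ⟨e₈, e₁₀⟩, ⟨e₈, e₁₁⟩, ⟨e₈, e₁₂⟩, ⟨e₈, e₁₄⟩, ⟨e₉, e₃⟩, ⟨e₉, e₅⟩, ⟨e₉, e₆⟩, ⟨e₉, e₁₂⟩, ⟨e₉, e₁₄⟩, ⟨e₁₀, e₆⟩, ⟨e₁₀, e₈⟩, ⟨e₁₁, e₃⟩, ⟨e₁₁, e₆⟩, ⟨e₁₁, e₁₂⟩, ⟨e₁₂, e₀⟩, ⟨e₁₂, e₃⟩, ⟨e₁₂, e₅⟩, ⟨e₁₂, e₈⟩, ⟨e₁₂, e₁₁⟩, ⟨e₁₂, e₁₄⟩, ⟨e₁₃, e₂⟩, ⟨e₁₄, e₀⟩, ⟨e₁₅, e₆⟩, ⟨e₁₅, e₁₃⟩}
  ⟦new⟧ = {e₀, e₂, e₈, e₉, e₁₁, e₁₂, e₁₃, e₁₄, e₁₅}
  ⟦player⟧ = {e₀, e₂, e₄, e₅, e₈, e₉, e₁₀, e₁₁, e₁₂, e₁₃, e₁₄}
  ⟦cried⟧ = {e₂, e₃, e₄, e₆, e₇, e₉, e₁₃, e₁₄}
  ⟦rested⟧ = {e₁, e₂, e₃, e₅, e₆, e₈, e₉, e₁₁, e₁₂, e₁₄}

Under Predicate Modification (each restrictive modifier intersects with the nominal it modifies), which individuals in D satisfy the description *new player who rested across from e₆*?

⟦who rested⟧ = ⟦rested⟧ = {e₁, e₂, e₃, e₅, e₆, e₈, e₉, e₁₁, e₁₂, e₁₄}
⟦across from e₆⟧ = {x : ⟨x, e₆⟩ ∈ ⟦across from⟧} = {e₂, e₃, e₄, e₉, e₁₀, e₁₁, e₁₅}
⟦player⟧ = {e₀, e₂, e₄, e₅, e₈, e₉, e₁₀, e₁₁, e₁₂, e₁₃, e₁₄}
… ∩ ⟦who rested⟧ = {e₀, e₂, e₄, e₅, e₈, e₉, e₁₀, e₁₁, e₁₂, e₁₃, e₁₄} ∩ {e₁, e₂, e₃, e₅, e₆, e₈, e₉, e₁₁, e₁₂, e₁₄} = {e₂, e₅, e₈, e₉, e₁₁, e₁₂, e₁₄}
… ∩ ⟦across from e₆⟧ = {e₂, e₅, e₈, e₉, e₁₁, e₁₂, e₁₄} ∩ {e₂, e₃, e₄, e₉, e₁₀, e₁₁, e₁₅} = {e₂, e₉, e₁₁}
… ∩ ⟦new⟧ = {e₂, e₉, e₁₁} ∩ {e₀, e₂, e₈, e₉, e₁₁, e₁₂, e₁₃, e₁₄, e₁₅} = {e₂, e₉, e₁₁}
So ⟦new player who rested across from e₆⟧ = {e₂, e₉, e₁₁}.

{e₂, e₉, e₁₁}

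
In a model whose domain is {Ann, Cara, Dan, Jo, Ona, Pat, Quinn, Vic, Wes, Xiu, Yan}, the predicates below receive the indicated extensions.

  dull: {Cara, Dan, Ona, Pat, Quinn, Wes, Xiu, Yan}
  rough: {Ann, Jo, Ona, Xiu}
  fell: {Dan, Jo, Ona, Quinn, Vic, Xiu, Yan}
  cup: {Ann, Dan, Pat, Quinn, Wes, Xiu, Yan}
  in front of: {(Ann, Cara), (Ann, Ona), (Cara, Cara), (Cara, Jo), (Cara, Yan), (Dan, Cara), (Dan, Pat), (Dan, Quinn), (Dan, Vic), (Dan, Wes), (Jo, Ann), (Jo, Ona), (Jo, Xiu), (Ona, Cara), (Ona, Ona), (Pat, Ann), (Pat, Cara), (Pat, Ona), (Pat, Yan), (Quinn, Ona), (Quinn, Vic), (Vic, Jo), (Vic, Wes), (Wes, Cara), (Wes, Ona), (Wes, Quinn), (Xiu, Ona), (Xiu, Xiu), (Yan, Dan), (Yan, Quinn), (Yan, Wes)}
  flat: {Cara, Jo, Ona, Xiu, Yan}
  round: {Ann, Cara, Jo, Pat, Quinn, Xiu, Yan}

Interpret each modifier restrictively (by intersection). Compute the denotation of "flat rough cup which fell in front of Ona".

⟦which fell⟧ = ⟦fell⟧ = {Dan, Jo, Ona, Quinn, Vic, Xiu, Yan}
⟦in front of Ona⟧ = {x : ⟨x, Ona⟩ ∈ ⟦in front of⟧} = {Ann, Jo, Ona, Pat, Quinn, Wes, Xiu}
⟦cup⟧ = {Ann, Dan, Pat, Quinn, Wes, Xiu, Yan}
… ∩ ⟦which fell⟧ = {Ann, Dan, Pat, Quinn, Wes, Xiu, Yan} ∩ {Dan, Jo, Ona, Quinn, Vic, Xiu, Yan} = {Dan, Quinn, Xiu, Yan}
… ∩ ⟦in front of Ona⟧ = {Dan, Quinn, Xiu, Yan} ∩ {Ann, Jo, Ona, Pat, Quinn, Wes, Xiu} = {Quinn, Xiu}
… ∩ ⟦flat⟧ = {Quinn, Xiu} ∩ {Cara, Jo, Ona, Xiu, Yan} = {Xiu}
… ∩ ⟦rough⟧ = {Xiu} ∩ {Ann, Jo, Ona, Xiu} = {Xiu}
So ⟦flat rough cup which fell in front of Ona⟧ = {Xiu}.

{Xiu}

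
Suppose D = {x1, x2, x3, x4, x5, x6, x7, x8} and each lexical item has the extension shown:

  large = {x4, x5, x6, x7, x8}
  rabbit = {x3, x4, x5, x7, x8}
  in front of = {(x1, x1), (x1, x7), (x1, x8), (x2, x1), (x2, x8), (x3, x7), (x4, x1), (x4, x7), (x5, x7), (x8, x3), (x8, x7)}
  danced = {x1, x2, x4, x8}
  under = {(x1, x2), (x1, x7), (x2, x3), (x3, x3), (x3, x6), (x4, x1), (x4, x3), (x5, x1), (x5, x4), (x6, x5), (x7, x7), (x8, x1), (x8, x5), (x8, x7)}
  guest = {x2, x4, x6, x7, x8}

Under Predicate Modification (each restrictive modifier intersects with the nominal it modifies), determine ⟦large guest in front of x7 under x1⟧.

⟦in front of x7⟧ = {x : ⟨x, x7⟩ ∈ ⟦in front of⟧} = {x1, x3, x4, x5, x8}
⟦under x1⟧ = {x : ⟨x, x1⟩ ∈ ⟦under⟧} = {x4, x5, x8}
⟦guest⟧ = {x2, x4, x6, x7, x8}
… ∩ ⟦in front of x7⟧ = {x2, x4, x6, x7, x8} ∩ {x1, x3, x4, x5, x8} = {x4, x8}
… ∩ ⟦under x1⟧ = {x4, x8} ∩ {x4, x5, x8} = {x4, x8}
… ∩ ⟦large⟧ = {x4, x8} ∩ {x4, x5, x6, x7, x8} = {x4, x8}
So ⟦large guest in front of x7 under x1⟧ = {x4, x8}.

{x4, x8}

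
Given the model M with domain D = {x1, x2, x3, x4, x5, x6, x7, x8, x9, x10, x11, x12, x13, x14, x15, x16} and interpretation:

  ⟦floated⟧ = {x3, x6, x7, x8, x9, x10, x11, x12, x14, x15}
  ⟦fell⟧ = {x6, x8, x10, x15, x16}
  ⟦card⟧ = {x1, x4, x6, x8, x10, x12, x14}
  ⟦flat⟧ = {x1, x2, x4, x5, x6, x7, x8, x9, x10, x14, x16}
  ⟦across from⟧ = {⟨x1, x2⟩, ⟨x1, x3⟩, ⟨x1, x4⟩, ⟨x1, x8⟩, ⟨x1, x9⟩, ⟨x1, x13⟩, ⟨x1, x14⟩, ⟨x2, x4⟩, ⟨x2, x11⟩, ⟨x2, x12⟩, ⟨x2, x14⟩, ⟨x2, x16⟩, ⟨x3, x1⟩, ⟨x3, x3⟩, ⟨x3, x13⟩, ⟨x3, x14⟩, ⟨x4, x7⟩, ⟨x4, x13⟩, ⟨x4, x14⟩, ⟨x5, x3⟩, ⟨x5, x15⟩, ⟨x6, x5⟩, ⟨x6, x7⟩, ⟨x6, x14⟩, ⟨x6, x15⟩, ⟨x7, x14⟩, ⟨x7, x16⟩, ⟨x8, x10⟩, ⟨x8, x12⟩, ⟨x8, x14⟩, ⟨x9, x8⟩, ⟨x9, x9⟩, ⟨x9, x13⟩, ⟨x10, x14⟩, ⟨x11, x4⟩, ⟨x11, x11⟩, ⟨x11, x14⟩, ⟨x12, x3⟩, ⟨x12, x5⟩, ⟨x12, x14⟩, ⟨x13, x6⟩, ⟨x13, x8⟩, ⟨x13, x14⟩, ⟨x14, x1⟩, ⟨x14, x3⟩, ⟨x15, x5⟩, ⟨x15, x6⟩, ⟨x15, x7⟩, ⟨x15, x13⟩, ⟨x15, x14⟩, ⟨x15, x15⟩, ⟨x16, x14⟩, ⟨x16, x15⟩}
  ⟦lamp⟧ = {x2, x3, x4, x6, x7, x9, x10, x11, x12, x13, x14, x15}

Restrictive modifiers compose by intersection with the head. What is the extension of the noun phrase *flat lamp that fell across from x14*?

⟦that fell⟧ = ⟦fell⟧ = {x6, x8, x10, x15, x16}
⟦across from x14⟧ = {x : ⟨x, x14⟩ ∈ ⟦across from⟧} = {x1, x2, x3, x4, x6, x7, x8, x10, x11, x12, x13, x15, x16}
⟦lamp⟧ = {x2, x3, x4, x6, x7, x9, x10, x11, x12, x13, x14, x15}
… ∩ ⟦that fell⟧ = {x2, x3, x4, x6, x7, x9, x10, x11, x12, x13, x14, x15} ∩ {x6, x8, x10, x15, x16} = {x6, x10, x15}
… ∩ ⟦across from x14⟧ = {x6, x10, x15} ∩ {x1, x2, x3, x4, x6, x7, x8, x10, x11, x12, x13, x15, x16} = {x6, x10, x15}
… ∩ ⟦flat⟧ = {x6, x10, x15} ∩ {x1, x2, x4, x5, x6, x7, x8, x9, x10, x14, x16} = {x6, x10}
So ⟦flat lamp that fell across from x14⟧ = {x6, x10}.

{x6, x10}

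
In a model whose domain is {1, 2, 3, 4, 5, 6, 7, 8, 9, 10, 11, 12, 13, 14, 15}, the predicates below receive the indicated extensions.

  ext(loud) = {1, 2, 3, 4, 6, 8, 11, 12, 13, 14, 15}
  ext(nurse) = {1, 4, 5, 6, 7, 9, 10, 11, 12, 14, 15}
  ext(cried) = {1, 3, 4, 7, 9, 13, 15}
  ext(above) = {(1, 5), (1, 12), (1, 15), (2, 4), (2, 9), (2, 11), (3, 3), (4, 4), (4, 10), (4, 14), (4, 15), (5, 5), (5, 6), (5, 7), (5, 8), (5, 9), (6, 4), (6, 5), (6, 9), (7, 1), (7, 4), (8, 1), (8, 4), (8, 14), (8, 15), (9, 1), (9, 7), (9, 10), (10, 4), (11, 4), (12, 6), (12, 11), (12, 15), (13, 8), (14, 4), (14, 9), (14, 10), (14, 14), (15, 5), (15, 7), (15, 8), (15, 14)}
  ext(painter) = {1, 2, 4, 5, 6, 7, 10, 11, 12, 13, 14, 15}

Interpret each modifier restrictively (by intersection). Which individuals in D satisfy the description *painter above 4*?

{2, 4, 6, 7, 10, 11, 14}

⟦above 4⟧ = {x : ⟨x, 4⟩ ∈ ⟦above⟧} = {2, 4, 6, 7, 8, 10, 11, 14}
⟦painter⟧ = {1, 2, 4, 5, 6, 7, 10, 11, 12, 13, 14, 15}
… ∩ ⟦above 4⟧ = {1, 2, 4, 5, 6, 7, 10, 11, 12, 13, 14, 15} ∩ {2, 4, 6, 7, 8, 10, 11, 14} = {2, 4, 6, 7, 10, 11, 14}
So ⟦painter above 4⟧ = {2, 4, 6, 7, 10, 11, 14}.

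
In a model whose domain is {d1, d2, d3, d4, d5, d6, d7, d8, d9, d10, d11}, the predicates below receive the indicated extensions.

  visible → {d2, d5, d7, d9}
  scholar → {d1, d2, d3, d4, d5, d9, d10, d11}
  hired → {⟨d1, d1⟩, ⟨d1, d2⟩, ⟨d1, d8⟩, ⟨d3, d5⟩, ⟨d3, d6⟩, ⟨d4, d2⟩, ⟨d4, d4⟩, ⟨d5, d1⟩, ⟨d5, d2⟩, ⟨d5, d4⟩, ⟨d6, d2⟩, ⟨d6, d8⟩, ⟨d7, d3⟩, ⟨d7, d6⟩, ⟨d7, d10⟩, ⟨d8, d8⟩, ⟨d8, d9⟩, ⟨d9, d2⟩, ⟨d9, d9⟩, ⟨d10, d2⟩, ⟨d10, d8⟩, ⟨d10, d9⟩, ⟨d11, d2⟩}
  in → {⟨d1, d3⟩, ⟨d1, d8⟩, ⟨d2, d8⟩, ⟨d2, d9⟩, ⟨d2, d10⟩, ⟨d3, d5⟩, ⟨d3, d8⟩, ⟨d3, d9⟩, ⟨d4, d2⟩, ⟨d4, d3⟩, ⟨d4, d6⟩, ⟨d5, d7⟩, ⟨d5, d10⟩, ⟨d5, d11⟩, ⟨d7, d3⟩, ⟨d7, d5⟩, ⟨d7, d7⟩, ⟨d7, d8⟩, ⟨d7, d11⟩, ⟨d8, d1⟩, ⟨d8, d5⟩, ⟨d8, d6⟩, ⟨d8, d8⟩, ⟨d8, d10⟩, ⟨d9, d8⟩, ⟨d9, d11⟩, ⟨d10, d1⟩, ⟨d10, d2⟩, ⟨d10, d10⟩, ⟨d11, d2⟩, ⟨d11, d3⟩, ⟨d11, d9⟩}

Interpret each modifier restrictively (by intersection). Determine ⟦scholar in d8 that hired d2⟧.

{d1, d9}

⟦in d8⟧ = {x : ⟨x, d8⟩ ∈ ⟦in⟧} = {d1, d2, d3, d7, d8, d9}
⟦that hired d2⟧ = {x : ⟨x, d2⟩ ∈ ⟦hired⟧} = {d1, d4, d5, d6, d9, d10, d11}
⟦scholar⟧ = {d1, d2, d3, d4, d5, d9, d10, d11}
… ∩ ⟦in d8⟧ = {d1, d2, d3, d4, d5, d9, d10, d11} ∩ {d1, d2, d3, d7, d8, d9} = {d1, d2, d3, d9}
… ∩ ⟦that hired d2⟧ = {d1, d2, d3, d9} ∩ {d1, d4, d5, d6, d9, d10, d11} = {d1, d9}
So ⟦scholar in d8 that hired d2⟧ = {d1, d9}.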